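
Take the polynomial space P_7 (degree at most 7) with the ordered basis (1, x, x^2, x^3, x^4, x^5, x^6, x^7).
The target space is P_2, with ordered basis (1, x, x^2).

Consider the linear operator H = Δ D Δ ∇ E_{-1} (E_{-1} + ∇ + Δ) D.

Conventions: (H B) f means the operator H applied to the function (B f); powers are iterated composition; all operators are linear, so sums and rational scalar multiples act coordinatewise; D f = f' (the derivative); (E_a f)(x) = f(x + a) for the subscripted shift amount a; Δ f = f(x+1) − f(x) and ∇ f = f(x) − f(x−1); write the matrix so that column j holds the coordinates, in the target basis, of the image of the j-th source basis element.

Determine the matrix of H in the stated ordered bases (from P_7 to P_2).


image of 1: 0
image of x: 0
image of x^2: 0
image of x^3: 0
image of x^4: 0
image of x^5: 120
image of x^6: 720x + 360
image of x^7: 2520x^2 + 2520x + 1260
each image's coordinates form column j of the matrix

the matrix is [[0, 0, 0, 0, 0, 120, 360, 1260]; [0, 0, 0, 0, 0, 0, 720, 2520]; [0, 0, 0, 0, 0, 0, 0, 2520]] (rows listed top to bottom)


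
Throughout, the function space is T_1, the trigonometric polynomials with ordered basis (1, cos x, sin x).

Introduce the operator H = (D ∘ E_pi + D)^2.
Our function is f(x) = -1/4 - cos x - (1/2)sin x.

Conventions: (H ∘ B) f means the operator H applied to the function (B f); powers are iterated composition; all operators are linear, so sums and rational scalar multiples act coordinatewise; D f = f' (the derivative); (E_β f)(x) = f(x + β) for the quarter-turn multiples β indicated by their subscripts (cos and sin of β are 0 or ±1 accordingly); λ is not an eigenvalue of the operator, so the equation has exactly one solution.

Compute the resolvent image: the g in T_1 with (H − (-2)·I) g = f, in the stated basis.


g(x) = -1/8 - (1/2)cos x - (1/4)sin x

write g with unknown coordinates in the stated basis and equate coefficients in (H − (-2)·I) g = f
solving from the highest basis element down gives g = -1/8 - (1/2)cos x - (1/4)sin x
check: H g = 0
so H g − (-2)·g = -1/4 - cos x - (1/2)sin x = f ✓


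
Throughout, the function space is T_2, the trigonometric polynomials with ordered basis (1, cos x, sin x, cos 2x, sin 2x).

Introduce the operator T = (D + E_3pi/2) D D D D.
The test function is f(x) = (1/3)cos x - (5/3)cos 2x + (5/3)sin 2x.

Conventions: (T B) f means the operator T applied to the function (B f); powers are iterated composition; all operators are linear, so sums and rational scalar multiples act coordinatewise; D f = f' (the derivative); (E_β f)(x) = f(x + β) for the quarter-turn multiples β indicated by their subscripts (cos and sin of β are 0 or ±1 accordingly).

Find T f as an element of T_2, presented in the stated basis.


D f = -(1/3)sin x + (10/3)cos 2x + (10/3)sin 2x
D D f = -(1/3)cos x + (20/3)cos 2x - (20/3)sin 2x
D (D D) f = (1/3)sin x - (40/3)cos 2x - (40/3)sin 2x
D D (D D) f = (1/3)cos x - (80/3)cos 2x + (80/3)sin 2x
D (D D) (D D) f = -(1/3)sin x + (160/3)cos 2x + (160/3)sin 2x
E_3pi/2 (D D) (D D) f = (1/3)sin x + (80/3)cos 2x - (80/3)sin 2x
(D + E_3pi/2) (D D) (D D) f = 80cos 2x + (80/3)sin 2x

the result is g(x) = 80cos 2x + (80/3)sin 2x


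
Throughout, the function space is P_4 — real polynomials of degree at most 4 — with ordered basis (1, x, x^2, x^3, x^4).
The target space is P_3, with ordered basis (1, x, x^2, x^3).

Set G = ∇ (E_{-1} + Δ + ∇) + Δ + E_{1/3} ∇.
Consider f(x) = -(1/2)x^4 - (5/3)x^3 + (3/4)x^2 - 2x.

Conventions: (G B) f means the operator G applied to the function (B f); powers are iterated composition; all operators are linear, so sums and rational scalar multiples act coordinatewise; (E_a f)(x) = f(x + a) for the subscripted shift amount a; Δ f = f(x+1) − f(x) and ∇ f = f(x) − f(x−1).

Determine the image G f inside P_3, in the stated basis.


E_{-1} f = -(1/2)x^4 + (1/3)x^3 + (11/4)x^2 - (13/2)x + 47/12
Δ f = -2x^3 - 8x^2 - (11/2)x - 41/12
∇ f = -2x^3 - 2x^2 + (9/2)x - 47/12
(E_{-1} + Δ + ∇) f = -(1/2)x^4 - (11/3)x^3 - (29/4)x^2 - (15/2)x - 41/12
∇ (E_{-1} + Δ + ∇) f = -2x^3 - 8x^2 - (11/2)x - 41/12
Δ f = -2x^3 - 8x^2 - (11/2)x - 41/12
∇ f = -2x^3 - 2x^2 + (9/2)x - 47/12
E_{1/3} ∇ f = -2x^3 - 4x^2 + (5/2)x - 293/108
(∇ (E_{-1} + Δ + ∇) + Δ + E_{1/3} ∇) f = -6x^3 - 20x^2 - (17/2)x - 1031/108

g(x) = -6x^3 - 20x^2 - (17/2)x - 1031/108


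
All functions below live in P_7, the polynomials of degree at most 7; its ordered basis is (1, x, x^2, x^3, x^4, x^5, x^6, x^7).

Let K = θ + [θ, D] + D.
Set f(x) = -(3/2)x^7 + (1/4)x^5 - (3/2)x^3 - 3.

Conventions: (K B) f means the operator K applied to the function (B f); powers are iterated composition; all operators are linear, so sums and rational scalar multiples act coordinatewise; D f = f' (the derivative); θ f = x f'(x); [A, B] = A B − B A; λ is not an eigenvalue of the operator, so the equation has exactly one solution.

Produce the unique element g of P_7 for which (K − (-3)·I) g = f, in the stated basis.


write g with unknown coordinates in the stated basis and equate coefficients in (K − (-3)·I) g = f
solving from the highest basis element down gives g = -(3/20)x^7 + (1/32)x^5 - (1/4)x^3 - 1
check: K g = -(21/20)x^7 + (5/32)x^5 - (3/4)x^3
so K g − (-3)·g = -(3/2)x^7 + (1/4)x^5 - (3/2)x^3 - 3 = f ✓

g(x) = -(3/20)x^7 + (1/32)x^5 - (1/4)x^3 - 1


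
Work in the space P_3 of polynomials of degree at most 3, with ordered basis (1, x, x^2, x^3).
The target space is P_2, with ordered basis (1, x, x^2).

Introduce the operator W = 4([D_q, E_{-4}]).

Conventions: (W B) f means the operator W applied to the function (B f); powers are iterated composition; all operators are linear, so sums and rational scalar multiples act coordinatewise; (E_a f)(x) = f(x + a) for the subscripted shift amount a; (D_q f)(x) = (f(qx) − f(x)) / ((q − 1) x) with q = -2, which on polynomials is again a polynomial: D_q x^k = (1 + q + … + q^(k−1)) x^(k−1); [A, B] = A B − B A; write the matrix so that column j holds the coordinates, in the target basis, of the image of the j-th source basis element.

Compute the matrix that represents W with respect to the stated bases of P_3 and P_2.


the matrix is [[0, 0, -48, 0]; [0, 0, 0, 144]; [0, 0, 0, 0]] (rows listed top to bottom)

image of 1: 0
image of x: 0
image of x^2: -48
image of x^3: 144x
each image's coordinates form column j of the matrix


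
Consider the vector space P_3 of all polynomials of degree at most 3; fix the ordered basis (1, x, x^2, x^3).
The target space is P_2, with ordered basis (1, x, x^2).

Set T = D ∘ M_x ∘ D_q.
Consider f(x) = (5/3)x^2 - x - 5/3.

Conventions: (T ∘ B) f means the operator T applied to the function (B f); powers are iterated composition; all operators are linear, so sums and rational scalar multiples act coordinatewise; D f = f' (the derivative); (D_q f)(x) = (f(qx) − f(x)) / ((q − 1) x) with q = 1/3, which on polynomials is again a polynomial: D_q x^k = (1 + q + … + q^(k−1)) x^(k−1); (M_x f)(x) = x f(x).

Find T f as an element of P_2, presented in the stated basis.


the result is g(x) = (40/9)x - 1

D_q f = (20/9)x - 1
M_x D_q f = (20/9)x^2 - x
D (M_x ∘ D_q) f = (40/9)x - 1


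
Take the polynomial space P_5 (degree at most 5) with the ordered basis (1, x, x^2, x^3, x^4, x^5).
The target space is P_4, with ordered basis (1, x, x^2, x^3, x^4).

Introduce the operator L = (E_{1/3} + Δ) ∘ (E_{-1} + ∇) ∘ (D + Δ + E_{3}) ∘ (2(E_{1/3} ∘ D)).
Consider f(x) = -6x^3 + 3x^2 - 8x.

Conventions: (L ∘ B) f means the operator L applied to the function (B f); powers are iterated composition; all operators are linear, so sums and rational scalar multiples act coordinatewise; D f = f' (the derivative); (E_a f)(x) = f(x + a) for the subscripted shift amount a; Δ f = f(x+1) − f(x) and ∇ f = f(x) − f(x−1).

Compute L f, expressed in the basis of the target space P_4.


the image equals g(x) = -36x^2 - 468x - 972

D f = -18x^2 + 6x - 8
E_{1/3} D f = -18x^2 - 6x - 8
(2(E_{1/3} ∘ D)) f = -36x^2 - 12x - 16
D (2(E_{1/3} ∘ D)) f = -72x - 12
Δ (2(E_{1/3} ∘ D)) f = -72x - 48
E_{3} (2(E_{1/3} ∘ D)) f = -36x^2 - 228x - 376
(D + Δ + E_{3}) (2(E_{1/3} ∘ D)) f = -36x^2 - 372x - 436
E_{-1} (D + Δ + E_{3}) (2(E_{1/3} ∘ D)) f = -36x^2 - 300x - 100
∇ (D + Δ + E_{3}) (2(E_{1/3} ∘ D)) f = -72x - 336
(E_{-1} + ∇) (D + Δ + E_{3}) (2(E_{1/3} ∘ D)) f = -36x^2 - 372x - 436
E_{1/3} (E_{-1} + ∇) (D + Δ + E_{3}) (2(E_{1/3} ∘ D)) f = -36x^2 - 396x - 564
Δ (E_{-1} + ∇) (D + Δ + E_{3}) (2(E_{1/3} ∘ D)) f = -72x - 408
(E_{1/3} + Δ) (E_{-1} + ∇) (D + Δ + E_{3}) (2(E_{1/3} ∘ D)) f = -36x^2 - 468x - 972


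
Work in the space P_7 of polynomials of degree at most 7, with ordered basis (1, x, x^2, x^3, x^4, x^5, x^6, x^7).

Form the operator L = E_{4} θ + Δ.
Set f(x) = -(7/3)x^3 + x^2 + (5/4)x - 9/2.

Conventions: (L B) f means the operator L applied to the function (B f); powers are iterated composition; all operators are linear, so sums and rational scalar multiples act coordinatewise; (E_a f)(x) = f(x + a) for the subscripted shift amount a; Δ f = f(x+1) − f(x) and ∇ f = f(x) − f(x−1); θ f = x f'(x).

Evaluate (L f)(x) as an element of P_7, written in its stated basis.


θ f = -7x^3 + 2x^2 + (5/4)x
E_{4} θ f = -7x^3 - 82x^2 - (1275/4)x - 411
Δ f = -7x^2 - 5x - 1/12
(E_{4} θ + Δ) f = -7x^3 - 89x^2 - (1295/4)x - 4933/12

the result is g(x) = -7x^3 - 89x^2 - (1295/4)x - 4933/12


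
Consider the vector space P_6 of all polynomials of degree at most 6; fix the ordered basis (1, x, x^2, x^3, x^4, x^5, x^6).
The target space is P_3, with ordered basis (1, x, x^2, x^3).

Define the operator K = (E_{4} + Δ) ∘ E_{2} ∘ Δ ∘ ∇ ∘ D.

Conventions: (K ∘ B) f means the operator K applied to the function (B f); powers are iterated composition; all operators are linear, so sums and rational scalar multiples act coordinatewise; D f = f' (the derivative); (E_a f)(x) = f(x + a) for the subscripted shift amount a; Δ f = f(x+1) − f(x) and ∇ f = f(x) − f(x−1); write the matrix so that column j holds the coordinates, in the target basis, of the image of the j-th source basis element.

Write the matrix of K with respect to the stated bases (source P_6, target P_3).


the matrix is [[0, 0, 0, 6, 168, 2470, 28620]; [0, 0, 0, 0, 24, 840, 14820]; [0, 0, 0, 0, 0, 60, 2520]; [0, 0, 0, 0, 0, 0, 120]] (rows listed top to bottom)

image of 1: 0
image of x: 0
image of x^2: 0
image of x^3: 6
image of x^4: 24x + 168
image of x^5: 60x^2 + 840x + 2470
image of x^6: 120x^3 + 2520x^2 + 14820x + 28620
each image's coordinates form column j of the matrix


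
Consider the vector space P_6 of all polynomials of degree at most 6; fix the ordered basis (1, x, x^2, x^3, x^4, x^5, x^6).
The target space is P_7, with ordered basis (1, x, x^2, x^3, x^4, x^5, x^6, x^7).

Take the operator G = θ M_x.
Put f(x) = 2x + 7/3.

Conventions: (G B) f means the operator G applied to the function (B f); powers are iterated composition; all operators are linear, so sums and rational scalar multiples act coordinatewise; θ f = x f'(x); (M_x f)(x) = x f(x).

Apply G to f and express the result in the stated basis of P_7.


M_x f = 2x^2 + (7/3)x
θ M_x f = 4x^2 + (7/3)x

the result is g(x) = 4x^2 + (7/3)x


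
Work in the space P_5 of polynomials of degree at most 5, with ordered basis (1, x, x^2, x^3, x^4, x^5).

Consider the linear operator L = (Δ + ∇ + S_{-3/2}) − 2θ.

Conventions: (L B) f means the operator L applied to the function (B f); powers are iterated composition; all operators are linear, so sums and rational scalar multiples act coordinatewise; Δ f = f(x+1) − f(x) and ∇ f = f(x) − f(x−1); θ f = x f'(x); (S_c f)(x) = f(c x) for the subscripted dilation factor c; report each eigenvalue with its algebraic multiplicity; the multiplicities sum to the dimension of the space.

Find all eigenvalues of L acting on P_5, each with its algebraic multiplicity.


λ = -563/32 (multiplicity 1), λ = -75/8 (multiplicity 1), λ = -7/2 (multiplicity 1), λ = -47/16 (multiplicity 1), λ = -7/4 (multiplicity 1), λ = 1 (multiplicity 1)

image of 1: 1
image of x: -(7/2)x + 2
image of x^2: -(7/4)x^2 + 4x
image of x^3: -(75/8)x^3 + 6x^2 + 2
image of x^4: -(47/16)x^4 + 8x^3 + 8x
image of x^5: -(563/32)x^5 + 10x^4 + 20x^2 + 2
the matrix is upper triangular; its diagonal is (1, -7/2, -7/4, -75/8, -47/16, -563/32)
for a triangular matrix the eigenvalues are the diagonal entries, with algebraic multiplicity their repetition count


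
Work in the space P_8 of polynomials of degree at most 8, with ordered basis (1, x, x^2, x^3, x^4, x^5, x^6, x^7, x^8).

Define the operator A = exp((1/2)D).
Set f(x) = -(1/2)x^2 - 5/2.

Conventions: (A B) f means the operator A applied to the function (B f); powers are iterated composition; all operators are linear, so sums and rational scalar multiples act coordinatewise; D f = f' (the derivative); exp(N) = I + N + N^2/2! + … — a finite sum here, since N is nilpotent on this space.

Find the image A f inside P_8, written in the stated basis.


order-1 term: -(1/2)x
order-2 term: -1/8
the series for exp((1/2)D) f terminates at order 2
exp((1/2)D) f = -(1/2)x^2 - (1/2)x - 21/8

the result is g(x) = -(1/2)x^2 - (1/2)x - 21/8


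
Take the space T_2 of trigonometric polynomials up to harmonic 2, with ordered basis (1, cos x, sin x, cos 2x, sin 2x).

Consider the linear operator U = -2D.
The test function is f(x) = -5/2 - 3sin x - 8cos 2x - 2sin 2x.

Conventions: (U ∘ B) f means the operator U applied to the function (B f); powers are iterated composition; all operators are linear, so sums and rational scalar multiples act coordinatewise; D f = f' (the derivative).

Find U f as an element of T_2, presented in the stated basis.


the image equals g(x) = 6cos x + 8cos 2x - 32sin 2x

D f = -3cos x - 4cos 2x + 16sin 2x
(-2D) f = 6cos x + 8cos 2x - 32sin 2x


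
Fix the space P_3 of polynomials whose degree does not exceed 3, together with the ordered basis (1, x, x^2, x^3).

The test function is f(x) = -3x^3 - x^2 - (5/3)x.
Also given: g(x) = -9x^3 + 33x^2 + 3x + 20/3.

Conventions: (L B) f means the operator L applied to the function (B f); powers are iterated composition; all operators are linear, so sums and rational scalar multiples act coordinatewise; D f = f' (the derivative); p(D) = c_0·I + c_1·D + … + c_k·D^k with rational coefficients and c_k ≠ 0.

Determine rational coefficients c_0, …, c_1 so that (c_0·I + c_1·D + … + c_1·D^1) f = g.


c_0 = 3, c_1 = -4

D^0 f = -3x^3 - x^2 - (5/3)x
D^1 f = -9x^2 - 2x - 5/3
matching coefficients of g against c_0 f + c_1 Df + … from the top degree down determines the c_i
solution: c_0 = 3, c_1 = -4


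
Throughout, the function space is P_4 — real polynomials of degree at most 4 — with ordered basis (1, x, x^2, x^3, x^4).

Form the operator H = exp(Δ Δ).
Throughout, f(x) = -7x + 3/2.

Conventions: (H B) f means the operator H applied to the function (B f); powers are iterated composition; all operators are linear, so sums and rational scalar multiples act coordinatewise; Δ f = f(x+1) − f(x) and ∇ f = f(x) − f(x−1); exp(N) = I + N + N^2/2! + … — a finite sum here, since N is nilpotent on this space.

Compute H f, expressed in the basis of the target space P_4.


the series for exp(Δ Δ) f terminates at order 0
exp(Δ Δ) f = -7x + 3/2

the result is g(x) = -7x + 3/2


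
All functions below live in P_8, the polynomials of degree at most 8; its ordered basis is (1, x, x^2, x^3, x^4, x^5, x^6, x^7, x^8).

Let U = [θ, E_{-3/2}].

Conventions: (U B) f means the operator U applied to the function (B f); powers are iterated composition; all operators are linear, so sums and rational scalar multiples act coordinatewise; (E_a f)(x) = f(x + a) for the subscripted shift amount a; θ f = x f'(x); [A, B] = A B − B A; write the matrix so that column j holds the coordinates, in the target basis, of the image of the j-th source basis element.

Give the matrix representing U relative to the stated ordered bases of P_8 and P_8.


the matrix is [[0, 3/2, -9/2, 81/8, -81/4, 1215/32, -2187/32, 15309/128, -6561/32]; [0, 0, 3, -27/2, 81/2, -405/4, 3645/16, -15309/32, 15309/16]; [0, 0, 0, 9/2, -27, 405/4, -1215/4, 25515/32, -15309/8]; [0, 0, 0, 0, 6, -45, 405/2, -2835/4, 8505/4]; [0, 0, 0, 0, 0, 15/2, -135/2, 2835/8, -2835/2]; [0, 0, 0, 0, 0, 0, 9, -189/2, 567]; [0, 0, 0, 0, 0, 0, 0, 21/2, -126]; [0, 0, 0, 0, 0, 0, 0, 0, 12]; [0, 0, 0, 0, 0, 0, 0, 0, 0]] (rows listed top to bottom)

image of 1: 0
image of x: 3/2
image of x^2: 3x - 9/2
image of x^3: (9/2)x^2 - (27/2)x + 81/8
image of x^4: 6x^3 - 27x^2 + (81/2)x - 81/4
image of x^5: (15/2)x^4 - 45x^3 + (405/4)x^2 - (405/4)x + 1215/32
image of x^6: 9x^5 - (135/2)x^4 + (405/2)x^3 - (1215/4)x^2 + (3645/16)x - 2187/32
image of x^7: (21/2)x^6 - (189/2)x^5 + (2835/8)x^4 - (2835/4)x^3 + (25515/32)x^2 - (15309/32)x + 15309/128
image of x^8: 12x^7 - 126x^6 + 567x^5 - (2835/2)x^4 + (8505/4)x^3 - (15309/8)x^2 + (15309/16)x - 6561/32
each image's coordinates form column j of the matrix


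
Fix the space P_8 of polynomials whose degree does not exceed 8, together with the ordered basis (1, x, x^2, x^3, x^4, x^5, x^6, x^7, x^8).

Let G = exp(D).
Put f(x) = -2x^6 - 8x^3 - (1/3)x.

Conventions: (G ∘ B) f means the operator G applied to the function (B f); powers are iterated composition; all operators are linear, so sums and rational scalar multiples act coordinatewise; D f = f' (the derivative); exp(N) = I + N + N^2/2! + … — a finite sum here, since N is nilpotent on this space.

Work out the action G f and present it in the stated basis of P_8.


order-1 term: -12x^5 - 24x^2 - 1/3
order-2 term: -30x^4 - 24x
order-3 term: -40x^3 - 8
order-4 term: -30x^2
order-5 term: -12x
order-6 term: -2
the series for exp(D) f terminates at order 6
exp(D) f = -2x^6 - 12x^5 - 30x^4 - 48x^3 - 54x^2 - (109/3)x - 31/3

the result is g(x) = -2x^6 - 12x^5 - 30x^4 - 48x^3 - 54x^2 - (109/3)x - 31/3


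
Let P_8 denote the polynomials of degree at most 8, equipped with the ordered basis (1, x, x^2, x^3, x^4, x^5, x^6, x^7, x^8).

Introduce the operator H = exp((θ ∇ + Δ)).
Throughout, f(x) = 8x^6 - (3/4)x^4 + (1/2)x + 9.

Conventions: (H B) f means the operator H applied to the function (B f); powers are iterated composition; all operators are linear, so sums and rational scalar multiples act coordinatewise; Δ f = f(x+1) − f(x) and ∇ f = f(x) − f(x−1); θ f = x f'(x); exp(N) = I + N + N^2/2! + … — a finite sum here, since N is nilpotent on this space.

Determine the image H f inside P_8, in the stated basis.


order-1 term: 288x^5 - 360x^4 + 628x^3 - (231/2)x^2 + 90x + 31/4
order-2 term: 3600x^4 - 5760x^3 + 8226x^2 - 1671x + 1061/4
order-3 term: 19200x^3 - 24480x^2 + 20568x + 1465
order-4 term: 43200x^2 - 24480x + 3822
order-5 term: 34560x + 3744
order-6 term: 5760
the series for exp((θ ∇ + Δ)) f terminates at order 6
exp((θ ∇ + Δ)) f = 8x^6 + 288x^5 + (12957/4)x^4 + 14068x^3 + (53661/2)x^2 + (58135/2)x + 15073

the image equals g(x) = 8x^6 + 288x^5 + (12957/4)x^4 + 14068x^3 + (53661/2)x^2 + (58135/2)x + 15073


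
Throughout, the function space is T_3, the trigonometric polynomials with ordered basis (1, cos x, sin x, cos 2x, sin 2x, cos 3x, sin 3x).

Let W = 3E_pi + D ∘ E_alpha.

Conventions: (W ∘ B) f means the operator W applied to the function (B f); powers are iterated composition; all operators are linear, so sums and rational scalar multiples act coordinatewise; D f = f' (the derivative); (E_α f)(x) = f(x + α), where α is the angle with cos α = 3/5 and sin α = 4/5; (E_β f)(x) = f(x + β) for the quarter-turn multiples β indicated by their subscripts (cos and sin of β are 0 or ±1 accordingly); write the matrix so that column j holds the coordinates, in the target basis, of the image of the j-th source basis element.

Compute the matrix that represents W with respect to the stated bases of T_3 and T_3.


image of 1: 3
image of cos x: -(19/5)cos x - (3/5)sin x
image of sin x: (3/5)cos x - (19/5)sin x
image of cos 2x: (27/25)cos 2x + (14/25)sin 2x
image of sin 2x: -(14/25)cos 2x + (27/25)sin 2x
image of cos 3x: -(507/125)cos 3x + (351/125)sin 3x
image of sin 3x: -(351/125)cos 3x - (507/125)sin 3x
each image's coordinates form column j of the matrix

the matrix is [[3, 0, 0, 0, 0, 0, 0]; [0, -19/5, 3/5, 0, 0, 0, 0]; [0, -3/5, -19/5, 0, 0, 0, 0]; [0, 0, 0, 27/25, -14/25, 0, 0]; [0, 0, 0, 14/25, 27/25, 0, 0]; [0, 0, 0, 0, 0, -507/125, -351/125]; [0, 0, 0, 0, 0, 351/125, -507/125]] (rows listed top to bottom)


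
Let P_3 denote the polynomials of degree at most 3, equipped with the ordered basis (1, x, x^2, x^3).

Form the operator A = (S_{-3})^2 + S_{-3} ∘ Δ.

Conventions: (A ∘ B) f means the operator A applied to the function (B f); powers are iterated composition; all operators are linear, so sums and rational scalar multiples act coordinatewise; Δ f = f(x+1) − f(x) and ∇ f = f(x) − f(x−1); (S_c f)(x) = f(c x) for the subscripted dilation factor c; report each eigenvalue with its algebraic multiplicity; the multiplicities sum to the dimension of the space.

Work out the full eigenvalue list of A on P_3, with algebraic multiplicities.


λ = 1 (multiplicity 1), λ = 9 (multiplicity 1), λ = 81 (multiplicity 1), λ = 729 (multiplicity 1)

image of 1: 1
image of x: 9x + 1
image of x^2: 81x^2 - 6x + 1
image of x^3: 729x^3 + 27x^2 - 9x + 1
the matrix is upper triangular; its diagonal is (1, 9, 81, 729)
for a triangular matrix the eigenvalues are the diagonal entries, with algebraic multiplicity their repetition count


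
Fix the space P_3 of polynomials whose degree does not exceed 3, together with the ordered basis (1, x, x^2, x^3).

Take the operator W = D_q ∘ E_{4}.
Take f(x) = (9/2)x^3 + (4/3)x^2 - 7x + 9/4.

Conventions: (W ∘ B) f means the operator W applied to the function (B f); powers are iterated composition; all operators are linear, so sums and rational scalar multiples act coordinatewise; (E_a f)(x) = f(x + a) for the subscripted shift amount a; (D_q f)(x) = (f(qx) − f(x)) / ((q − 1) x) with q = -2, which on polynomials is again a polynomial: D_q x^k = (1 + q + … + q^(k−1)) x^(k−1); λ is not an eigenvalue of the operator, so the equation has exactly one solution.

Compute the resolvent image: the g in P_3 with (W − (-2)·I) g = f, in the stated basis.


write g with unknown coordinates in the stated basis and equate coefficients in (W − (-2)·I) g = f
solving from the highest basis element down gives g = (9/4)x^3 - (65/24)x^2 + (415/48)x - 4451/96
check: W g = (27/4)x^2 - (583/24)x + 4559/48
so W g − (-2)·g = (9/2)x^3 + (4/3)x^2 - 7x + 9/4 = f ✓

g(x) = (9/4)x^3 - (65/24)x^2 + (415/48)x - 4451/96


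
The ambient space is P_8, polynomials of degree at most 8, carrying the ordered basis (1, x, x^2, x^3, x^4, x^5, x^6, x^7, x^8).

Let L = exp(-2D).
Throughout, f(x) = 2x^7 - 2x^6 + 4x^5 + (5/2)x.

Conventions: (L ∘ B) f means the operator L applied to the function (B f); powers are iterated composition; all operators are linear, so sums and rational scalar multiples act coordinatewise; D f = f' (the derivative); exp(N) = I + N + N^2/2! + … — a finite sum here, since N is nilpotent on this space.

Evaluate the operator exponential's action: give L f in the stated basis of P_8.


order-1 term: -28x^6 + 24x^5 - 40x^4 - 5
order-2 term: 168x^5 - 120x^4 + 160x^3
order-3 term: -560x^4 + 320x^3 - 320x^2
order-4 term: 1120x^3 - 480x^2 + 320x
order-5 term: -1344x^2 + 384x - 128
order-6 term: 896x - 128
order-7 term: -256
the series for exp(-2D) f terminates at order 7
exp(-2D) f = 2x^7 - 30x^6 + 196x^5 - 720x^4 + 1600x^3 - 2144x^2 + (3205/2)x - 517

the image equals g(x) = 2x^7 - 30x^6 + 196x^5 - 720x^4 + 1600x^3 - 2144x^2 + (3205/2)x - 517


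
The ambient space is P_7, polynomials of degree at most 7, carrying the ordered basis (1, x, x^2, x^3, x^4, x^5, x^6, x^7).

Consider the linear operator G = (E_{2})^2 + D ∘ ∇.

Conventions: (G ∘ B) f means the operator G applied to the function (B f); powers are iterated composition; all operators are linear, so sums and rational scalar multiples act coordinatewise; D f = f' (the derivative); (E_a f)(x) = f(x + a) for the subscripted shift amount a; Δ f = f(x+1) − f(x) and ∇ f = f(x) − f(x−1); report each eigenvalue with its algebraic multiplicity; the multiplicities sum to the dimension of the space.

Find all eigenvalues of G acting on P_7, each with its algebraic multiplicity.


image of 1: 1
image of x: x + 4
image of x^2: x^2 + 8x + 18
image of x^3: x^3 + 12x^2 + 54x + 61
image of x^4: x^4 + 16x^3 + 108x^2 + 244x + 260
image of x^5: x^5 + 20x^4 + 180x^3 + 610x^2 + 1300x + 1019
image of x^6: x^6 + 24x^5 + 270x^4 + 1220x^3 + 3900x^2 + 6114x + 4102
image of x^7: x^7 + 28x^6 + 378x^5 + 2135x^4 + 9100x^3 + 21399x^2 + 28714x + 16377
the matrix is upper triangular; its diagonal is (1, 1, 1, 1, 1, 1, 1, 1)
for a triangular matrix the eigenvalues are the diagonal entries, with algebraic multiplicity their repetition count

λ = 1 (multiplicity 8)


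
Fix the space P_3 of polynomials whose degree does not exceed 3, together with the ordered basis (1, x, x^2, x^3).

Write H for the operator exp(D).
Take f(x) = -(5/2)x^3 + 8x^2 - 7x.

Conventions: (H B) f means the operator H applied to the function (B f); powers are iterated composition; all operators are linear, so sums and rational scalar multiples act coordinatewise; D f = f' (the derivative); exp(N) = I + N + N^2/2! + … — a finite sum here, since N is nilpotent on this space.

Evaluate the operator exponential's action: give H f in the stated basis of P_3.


order-1 term: -(15/2)x^2 + 16x - 7
order-2 term: -(15/2)x + 8
order-3 term: -5/2
the series for exp(D) f terminates at order 3
exp(D) f = -(5/2)x^3 + (1/2)x^2 + (3/2)x - 3/2

g(x) = -(5/2)x^3 + (1/2)x^2 + (3/2)x - 3/2


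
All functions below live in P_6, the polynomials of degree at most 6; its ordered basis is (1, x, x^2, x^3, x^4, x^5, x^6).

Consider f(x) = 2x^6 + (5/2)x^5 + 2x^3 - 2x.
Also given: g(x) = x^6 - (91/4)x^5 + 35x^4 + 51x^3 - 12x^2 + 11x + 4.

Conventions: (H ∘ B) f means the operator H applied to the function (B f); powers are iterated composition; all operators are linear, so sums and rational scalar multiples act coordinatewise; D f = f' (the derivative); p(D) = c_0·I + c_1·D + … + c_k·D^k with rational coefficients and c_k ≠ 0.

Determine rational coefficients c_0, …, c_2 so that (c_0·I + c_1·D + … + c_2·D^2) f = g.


p(D) = (1/2)·I − 2·D + D^2, i.e. c_0 = 1/2, c_1 = -2, c_2 = 1

D^0 f = 2x^6 + (5/2)x^5 + 2x^3 - 2x
D^1 f = 12x^5 + (25/2)x^4 + 6x^2 - 2
D^2 f = 60x^4 + 50x^3 + 12x
matching coefficients of g against c_0 f + c_1 Df + … from the top degree down determines the c_i
solution: c_0 = 1/2, c_1 = -2, c_2 = 1


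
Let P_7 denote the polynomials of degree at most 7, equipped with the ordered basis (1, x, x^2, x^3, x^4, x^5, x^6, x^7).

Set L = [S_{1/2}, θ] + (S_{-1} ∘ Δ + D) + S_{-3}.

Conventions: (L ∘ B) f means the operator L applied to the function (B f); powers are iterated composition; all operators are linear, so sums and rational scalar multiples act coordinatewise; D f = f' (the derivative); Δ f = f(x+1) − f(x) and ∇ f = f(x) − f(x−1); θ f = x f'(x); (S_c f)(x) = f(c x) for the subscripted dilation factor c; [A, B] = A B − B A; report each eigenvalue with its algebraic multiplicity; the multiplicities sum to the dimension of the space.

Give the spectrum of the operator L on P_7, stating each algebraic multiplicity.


image of 1: 1
image of x: -3x + 2
image of x^2: 9x^2 + 1
image of x^3: -27x^3 + 6x^2 - 3x + 1
image of x^4: 81x^4 + 6x^2 - 4x + 1
image of x^5: -243x^5 + 10x^4 - 10x^3 + 10x^2 - 5x + 1
image of x^6: 729x^6 + 15x^4 - 20x^3 + 15x^2 - 6x + 1
image of x^7: -2187x^7 + 14x^6 - 21x^5 + 35x^4 - 35x^3 + 21x^2 - 7x + 1
the matrix is upper triangular; its diagonal is (1, -3, 9, -27, 81, -243, 729, -2187)
for a triangular matrix the eigenvalues are the diagonal entries, with algebraic multiplicity their repetition count

λ = -2187 (multiplicity 1), λ = -243 (multiplicity 1), λ = -27 (multiplicity 1), λ = -3 (multiplicity 1), λ = 1 (multiplicity 1), λ = 9 (multiplicity 1), λ = 81 (multiplicity 1), λ = 729 (multiplicity 1)


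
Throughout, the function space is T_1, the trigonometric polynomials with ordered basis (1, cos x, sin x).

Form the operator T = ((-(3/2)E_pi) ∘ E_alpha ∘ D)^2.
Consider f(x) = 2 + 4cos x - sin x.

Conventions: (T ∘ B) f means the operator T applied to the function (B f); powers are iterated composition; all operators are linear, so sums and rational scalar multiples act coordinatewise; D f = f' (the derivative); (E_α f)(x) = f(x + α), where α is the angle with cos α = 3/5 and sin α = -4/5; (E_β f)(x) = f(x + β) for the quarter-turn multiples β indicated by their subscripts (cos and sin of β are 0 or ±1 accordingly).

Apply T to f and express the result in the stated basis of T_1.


D f = -cos x - 4sin x
E_alpha D f = (13/5)cos x - (16/5)sin x
E_pi E_alpha D f = -(13/5)cos x + (16/5)sin x
(-(3/2)E_pi) E_alpha D f = (39/10)cos x - (24/5)sin x
D ((-(3/2)E_pi) ∘ E_alpha ∘ D) f = -(24/5)cos x - (39/10)sin x
E_alpha D ((-(3/2)E_pi) ∘ E_alpha ∘ D) f = (6/25)cos x - (309/50)sin x
E_pi E_alpha D ((-(3/2)E_pi) ∘ E_alpha ∘ D) f = -(6/25)cos x + (309/50)sin x
(-(3/2)E_pi) E_alpha D ((-(3/2)E_pi) ∘ E_alpha ∘ D) f = (9/25)cos x - (927/100)sin x

the image equals g(x) = (9/25)cos x - (927/100)sin x


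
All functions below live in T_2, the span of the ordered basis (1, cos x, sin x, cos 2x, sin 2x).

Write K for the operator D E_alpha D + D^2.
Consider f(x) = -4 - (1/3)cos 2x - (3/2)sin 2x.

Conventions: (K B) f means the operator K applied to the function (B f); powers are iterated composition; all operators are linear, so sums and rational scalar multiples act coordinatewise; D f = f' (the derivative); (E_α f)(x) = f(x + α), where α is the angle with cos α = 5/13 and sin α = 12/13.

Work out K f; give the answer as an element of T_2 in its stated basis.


g(x) = (2360/507)cos 2x + (140/169)sin 2x

D f = -3cos 2x + (2/3)sin 2x
E_alpha D f = (437/169)cos 2x + (842/507)sin 2x
D E_alpha D f = (1684/507)cos 2x - (874/169)sin 2x
D f = -3cos 2x + (2/3)sin 2x
D D f = (4/3)cos 2x + 6sin 2x
(D E_alpha D + D^2) f = (2360/507)cos 2x + (140/169)sin 2x


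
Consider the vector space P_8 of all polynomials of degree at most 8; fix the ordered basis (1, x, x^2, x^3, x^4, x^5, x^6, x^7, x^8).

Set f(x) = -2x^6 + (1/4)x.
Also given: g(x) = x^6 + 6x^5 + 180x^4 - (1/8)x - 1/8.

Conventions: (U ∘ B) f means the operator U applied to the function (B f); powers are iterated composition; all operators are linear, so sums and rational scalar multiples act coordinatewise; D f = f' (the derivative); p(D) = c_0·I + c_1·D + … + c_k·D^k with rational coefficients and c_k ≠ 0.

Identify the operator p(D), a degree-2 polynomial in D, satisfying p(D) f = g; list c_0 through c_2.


c_0 = -1/2, c_1 = -1/2, c_2 = -3

D^0 f = -2x^6 + (1/4)x
D^1 f = -12x^5 + 1/4
D^2 f = -60x^4
matching coefficients of g against c_0 f + c_1 Df + … from the top degree down determines the c_i
solution: c_0 = -1/2, c_1 = -1/2, c_2 = -3


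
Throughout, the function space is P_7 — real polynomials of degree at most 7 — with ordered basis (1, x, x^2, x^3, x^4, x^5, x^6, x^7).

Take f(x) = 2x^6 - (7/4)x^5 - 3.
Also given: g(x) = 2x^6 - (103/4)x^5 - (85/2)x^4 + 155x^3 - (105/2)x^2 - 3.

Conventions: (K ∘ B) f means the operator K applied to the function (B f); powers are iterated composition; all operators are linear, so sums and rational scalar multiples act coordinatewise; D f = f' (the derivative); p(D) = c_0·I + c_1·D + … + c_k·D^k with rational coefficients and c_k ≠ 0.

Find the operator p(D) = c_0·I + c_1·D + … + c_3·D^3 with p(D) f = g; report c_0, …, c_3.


c_0 = 1, c_1 = -2, c_2 = -1, c_3 = 1/2

D^0 f = 2x^6 - (7/4)x^5 - 3
D^1 f = 12x^5 - (35/4)x^4
D^2 f = 60x^4 - 35x^3
D^3 f = 240x^3 - 105x^2
matching coefficients of g against c_0 f + c_1 Df + … from the top degree down determines the c_i
solution: c_0 = 1, c_1 = -2, c_2 = -1, c_3 = 1/2


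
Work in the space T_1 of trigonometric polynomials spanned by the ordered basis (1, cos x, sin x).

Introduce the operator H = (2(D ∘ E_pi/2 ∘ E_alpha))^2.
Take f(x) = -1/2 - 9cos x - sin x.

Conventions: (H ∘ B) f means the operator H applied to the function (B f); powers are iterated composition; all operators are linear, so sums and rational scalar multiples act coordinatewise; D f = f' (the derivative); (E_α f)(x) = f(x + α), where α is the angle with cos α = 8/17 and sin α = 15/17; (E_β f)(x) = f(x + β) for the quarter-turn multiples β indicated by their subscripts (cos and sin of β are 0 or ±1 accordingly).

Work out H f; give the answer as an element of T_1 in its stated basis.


the image equals g(x) = (4836/289)cos x + (9284/289)sin x

E_alpha f = -1/2 - (87/17)cos x + (127/17)sin x
E_pi/2 E_alpha f = -1/2 + (127/17)cos x + (87/17)sin x
D E_pi/2 E_alpha f = (87/17)cos x - (127/17)sin x
(2(D ∘ E_pi/2 ∘ E_alpha)) f = (174/17)cos x - (254/17)sin x
E_alpha (2(D ∘ E_pi/2 ∘ E_alpha)) f = -(2418/289)cos x - (4642/289)sin x
E_pi/2 E_alpha (2(D ∘ E_pi/2 ∘ E_alpha)) f = -(4642/289)cos x + (2418/289)sin x
D E_pi/2 E_alpha (2(D ∘ E_pi/2 ∘ E_alpha)) f = (2418/289)cos x + (4642/289)sin x
(2(D ∘ E_pi/2 ∘ E_alpha)) (2(D ∘ E_pi/2 ∘ E_alpha)) f = (4836/289)cos x + (9284/289)sin x


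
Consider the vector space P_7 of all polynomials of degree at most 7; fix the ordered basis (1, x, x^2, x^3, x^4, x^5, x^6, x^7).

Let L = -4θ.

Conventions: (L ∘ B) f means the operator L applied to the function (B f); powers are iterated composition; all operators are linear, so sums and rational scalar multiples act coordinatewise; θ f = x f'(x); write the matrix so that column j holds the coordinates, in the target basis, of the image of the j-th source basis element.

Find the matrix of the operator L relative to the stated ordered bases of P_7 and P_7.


the matrix is [[0, 0, 0, 0, 0, 0, 0, 0]; [0, -4, 0, 0, 0, 0, 0, 0]; [0, 0, -8, 0, 0, 0, 0, 0]; [0, 0, 0, -12, 0, 0, 0, 0]; [0, 0, 0, 0, -16, 0, 0, 0]; [0, 0, 0, 0, 0, -20, 0, 0]; [0, 0, 0, 0, 0, 0, -24, 0]; [0, 0, 0, 0, 0, 0, 0, -28]] (rows listed top to bottom)

image of 1: 0
image of x: -4x
image of x^2: -8x^2
image of x^3: -12x^3
image of x^4: -16x^4
image of x^5: -20x^5
image of x^6: -24x^6
image of x^7: -28x^7
each image's coordinates form column j of the matrix


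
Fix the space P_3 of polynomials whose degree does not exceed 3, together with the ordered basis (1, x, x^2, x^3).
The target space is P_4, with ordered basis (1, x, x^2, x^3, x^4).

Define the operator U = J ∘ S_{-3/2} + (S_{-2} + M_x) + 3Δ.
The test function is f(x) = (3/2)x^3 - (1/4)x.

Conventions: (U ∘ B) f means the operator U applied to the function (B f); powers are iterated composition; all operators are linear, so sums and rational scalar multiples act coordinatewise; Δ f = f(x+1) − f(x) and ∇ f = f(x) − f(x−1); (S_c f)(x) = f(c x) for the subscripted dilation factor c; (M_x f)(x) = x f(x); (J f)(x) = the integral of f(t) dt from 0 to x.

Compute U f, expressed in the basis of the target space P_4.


g(x) = (15/64)x^4 - 12x^3 + (215/16)x^2 + 14x + 15/4

S_{-3/2} f = -(81/16)x^3 + (3/8)x
J S_{-3/2} f = -(81/64)x^4 + (3/16)x^2
S_{-2} f = -12x^3 + (1/2)x
M_x f = (3/2)x^4 - (1/4)x^2
(S_{-2} + M_x) f = (3/2)x^4 - 12x^3 - (1/4)x^2 + (1/2)x
Δ f = (9/2)x^2 + (9/2)x + 5/4
(3Δ) f = (27/2)x^2 + (27/2)x + 15/4
(J ∘ S_{-3/2} + (S_{-2} + M_x) + 3Δ) f = (15/64)x^4 - 12x^3 + (215/16)x^2 + 14x + 15/4


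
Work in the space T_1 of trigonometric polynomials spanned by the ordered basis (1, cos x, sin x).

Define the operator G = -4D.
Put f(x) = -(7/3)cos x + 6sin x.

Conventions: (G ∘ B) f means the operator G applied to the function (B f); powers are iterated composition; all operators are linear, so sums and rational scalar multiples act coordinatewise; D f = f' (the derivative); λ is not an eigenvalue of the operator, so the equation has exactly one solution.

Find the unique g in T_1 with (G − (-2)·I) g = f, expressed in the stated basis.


write g with unknown coordinates in the stated basis and equate coefficients in (G − (-2)·I) g = f
solving from the highest basis element down gives g = (29/30)cos x + (16/15)sin x
check: G g = -(64/15)cos x + (58/15)sin x
so G g − (-2)·g = -(7/3)cos x + 6sin x = f ✓

g(x) = (29/30)cos x + (16/15)sin x


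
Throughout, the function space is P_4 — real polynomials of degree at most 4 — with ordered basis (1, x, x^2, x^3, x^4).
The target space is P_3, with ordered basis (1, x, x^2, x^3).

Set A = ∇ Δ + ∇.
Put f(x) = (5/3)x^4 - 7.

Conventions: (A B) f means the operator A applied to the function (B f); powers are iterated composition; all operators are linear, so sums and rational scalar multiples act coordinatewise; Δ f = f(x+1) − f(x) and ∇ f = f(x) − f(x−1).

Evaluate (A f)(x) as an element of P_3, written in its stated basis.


g(x) = (20/3)x^3 + 10x^2 + (20/3)x + 5/3

Δ f = (20/3)x^3 + 10x^2 + (20/3)x + 5/3
∇ Δ f = 20x^2 + 10/3
∇ f = (20/3)x^3 - 10x^2 + (20/3)x - 5/3
(∇ Δ + ∇) f = (20/3)x^3 + 10x^2 + (20/3)x + 5/3


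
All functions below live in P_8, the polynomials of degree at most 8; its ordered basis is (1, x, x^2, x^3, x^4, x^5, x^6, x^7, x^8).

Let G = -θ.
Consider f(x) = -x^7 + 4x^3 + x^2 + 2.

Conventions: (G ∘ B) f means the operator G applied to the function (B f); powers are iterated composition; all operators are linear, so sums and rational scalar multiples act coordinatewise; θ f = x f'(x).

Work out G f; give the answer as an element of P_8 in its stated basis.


θ f = -7x^7 + 12x^3 + 2x^2
(-θ) f = 7x^7 - 12x^3 - 2x^2

g(x) = 7x^7 - 12x^3 - 2x^2


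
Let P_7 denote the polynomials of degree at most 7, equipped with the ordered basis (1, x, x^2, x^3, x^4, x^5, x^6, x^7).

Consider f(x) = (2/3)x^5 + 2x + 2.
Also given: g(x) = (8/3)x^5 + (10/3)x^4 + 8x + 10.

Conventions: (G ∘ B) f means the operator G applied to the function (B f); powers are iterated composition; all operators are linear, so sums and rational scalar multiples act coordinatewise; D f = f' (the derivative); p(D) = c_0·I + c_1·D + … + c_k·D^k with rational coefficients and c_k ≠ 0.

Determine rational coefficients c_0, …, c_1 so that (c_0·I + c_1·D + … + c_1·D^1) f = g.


c_0 = 4, c_1 = 1

D^0 f = (2/3)x^5 + 2x + 2
D^1 f = (10/3)x^4 + 2
matching coefficients of g against c_0 f + c_1 Df + … from the top degree down determines the c_i
solution: c_0 = 4, c_1 = 1


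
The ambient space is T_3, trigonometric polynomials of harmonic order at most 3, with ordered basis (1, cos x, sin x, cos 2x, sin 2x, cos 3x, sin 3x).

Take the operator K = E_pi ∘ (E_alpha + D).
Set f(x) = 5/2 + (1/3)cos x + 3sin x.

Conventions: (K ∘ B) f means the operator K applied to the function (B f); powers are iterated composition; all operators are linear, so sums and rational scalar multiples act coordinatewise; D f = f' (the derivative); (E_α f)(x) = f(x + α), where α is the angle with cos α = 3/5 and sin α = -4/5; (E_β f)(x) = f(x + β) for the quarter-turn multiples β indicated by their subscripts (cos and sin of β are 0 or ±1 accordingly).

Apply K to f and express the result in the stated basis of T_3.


the result is g(x) = 5/2 - (4/5)cos x - (26/15)sin x

E_alpha f = 5/2 - (11/5)cos x + (31/15)sin x
D f = 3cos x - (1/3)sin x
(E_alpha + D) f = 5/2 + (4/5)cos x + (26/15)sin x
E_pi (E_alpha + D) f = 5/2 - (4/5)cos x - (26/15)sin x


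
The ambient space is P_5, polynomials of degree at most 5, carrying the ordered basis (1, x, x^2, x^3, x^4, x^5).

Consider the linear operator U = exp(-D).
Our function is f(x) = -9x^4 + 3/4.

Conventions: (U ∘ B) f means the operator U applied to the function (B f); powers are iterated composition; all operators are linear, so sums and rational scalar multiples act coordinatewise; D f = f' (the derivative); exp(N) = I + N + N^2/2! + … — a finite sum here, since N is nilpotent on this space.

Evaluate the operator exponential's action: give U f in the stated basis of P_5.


order-1 term: 36x^3
order-2 term: -54x^2
order-3 term: 36x
order-4 term: -9
the series for exp(-D) f terminates at order 4
exp(-D) f = -9x^4 + 36x^3 - 54x^2 + 36x - 33/4

the image equals g(x) = -9x^4 + 36x^3 - 54x^2 + 36x - 33/4
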